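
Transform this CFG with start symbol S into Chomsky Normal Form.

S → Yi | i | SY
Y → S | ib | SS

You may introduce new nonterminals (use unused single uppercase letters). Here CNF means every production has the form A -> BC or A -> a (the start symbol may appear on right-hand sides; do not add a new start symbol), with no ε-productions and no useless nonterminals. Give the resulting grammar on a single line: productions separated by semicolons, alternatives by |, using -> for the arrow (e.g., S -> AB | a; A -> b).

No ε-productions.
After unit-elimination: S -> i | SY | Yi; Y -> i | SS | SY | Yi | ib.
TERM: introduce B -> b, A -> i and substitute in every rule of length ≥2.

S -> i | SY | YA; A -> i; B -> b; Y -> i | AB | SS | SY | YA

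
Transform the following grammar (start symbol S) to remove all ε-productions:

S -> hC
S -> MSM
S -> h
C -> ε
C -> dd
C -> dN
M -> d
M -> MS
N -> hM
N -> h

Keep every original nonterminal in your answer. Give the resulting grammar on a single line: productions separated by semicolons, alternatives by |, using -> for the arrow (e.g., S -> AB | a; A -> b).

Nullable set: {C}.
S -> hC: C nullable, giving h | hC.
Drop C -> ε.
Unchanged (no nullable symbols): S -> MSM; S -> h; C -> dN; C -> dd; M -> MS; M -> d; N -> h; N -> hM.

S -> h | hC | MSM; C -> dN | dd; M -> d | MS; N -> h | hM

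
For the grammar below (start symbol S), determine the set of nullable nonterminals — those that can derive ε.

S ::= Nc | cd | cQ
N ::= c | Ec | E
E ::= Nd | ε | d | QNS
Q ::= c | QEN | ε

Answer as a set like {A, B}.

Directly nullable (have an ε-rule): {E, Q}.
N is nullable via N -> E (every symbol on the right is already known nullable).
Not nullable: S — each has a terminal in every rule's right-hand side or depends on a non-nullable symbol.

{E, N, Q}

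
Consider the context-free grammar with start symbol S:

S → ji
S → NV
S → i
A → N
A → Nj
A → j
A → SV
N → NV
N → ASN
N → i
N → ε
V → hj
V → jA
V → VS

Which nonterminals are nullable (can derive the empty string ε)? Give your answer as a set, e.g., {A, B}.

Directly nullable (have an ε-rule): {N}.
A is nullable via A -> N (every symbol on the right is already known nullable).
Not nullable: S, V — each has a terminal in every rule's right-hand side or depends on a non-nullable symbol.

{A, N}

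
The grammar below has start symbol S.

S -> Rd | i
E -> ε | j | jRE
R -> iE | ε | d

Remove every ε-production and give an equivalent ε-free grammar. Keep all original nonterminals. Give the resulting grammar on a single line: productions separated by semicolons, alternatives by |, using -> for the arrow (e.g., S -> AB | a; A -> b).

Nullable set: {E, R}.
S -> Rd: R nullable, giving Rd | d.
Drop E -> ε.
E -> jRE: R, E nullable, giving j | jE | jR | jRE.
Drop R -> ε.
R -> iE: E nullable, giving i | iE.
Unchanged (no nullable symbols): S -> i; E -> j; R -> d.

S -> d | i | Rd; E -> j | jE | jR | jRE; R -> d | i | iE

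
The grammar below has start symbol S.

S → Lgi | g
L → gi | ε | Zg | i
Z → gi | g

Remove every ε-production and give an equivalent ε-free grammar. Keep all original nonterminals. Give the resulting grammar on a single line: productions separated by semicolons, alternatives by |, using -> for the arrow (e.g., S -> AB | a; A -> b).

S -> g | gi | Lgi; L -> i | Zg | gi; Z -> g | gi

Nullable set: {L}.
S -> Lgi: L nullable, giving Lgi | gi.
Drop L -> ε.
Unchanged (no nullable symbols): S -> g; L -> Zg; L -> gi; L -> i; Z -> g; Z -> gi.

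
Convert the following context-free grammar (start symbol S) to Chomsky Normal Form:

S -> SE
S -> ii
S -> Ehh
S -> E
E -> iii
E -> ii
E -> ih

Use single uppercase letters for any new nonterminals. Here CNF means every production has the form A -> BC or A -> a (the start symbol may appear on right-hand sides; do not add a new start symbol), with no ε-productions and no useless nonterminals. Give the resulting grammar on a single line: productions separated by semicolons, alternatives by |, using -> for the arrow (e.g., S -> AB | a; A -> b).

No ε-productions.
After unit-elimination: S -> SE | ih | ii | Ehh | iii; E -> ih | ii | iii.
TERM: introduce B -> h, A -> i and substitute in every rule of length ≥2.
BIN: E -> AAA becomes E -> AC, C -> AA; S -> AAA becomes S -> AD, D -> AA; S -> EBB becomes S -> EF, F -> BB.

S -> AA | AB | AD | EF | SE; A -> i; B -> h; C -> AA; D -> AA; E -> AA | AB | AC; F -> BB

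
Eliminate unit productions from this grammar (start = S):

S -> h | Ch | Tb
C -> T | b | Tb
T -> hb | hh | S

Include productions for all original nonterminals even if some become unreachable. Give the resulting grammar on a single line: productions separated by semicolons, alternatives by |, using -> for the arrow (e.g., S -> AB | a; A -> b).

Unit productions: C->T, T->S.
Unit pairs (A ⇒* B via units): (C,S), (C,T), (T,S).
S: inherits non-unit rules of {S} → Ch | Tb | h.
C: inherits non-unit rules of {C, S, T} → Ch | Tb | b | h | hb | hh.
T: inherits non-unit rules of {S, T} → Ch | Tb | h | hb | hh.

S -> h | Ch | Tb; C -> b | h | Ch | Tb | hb | hh; T -> h | Ch | Tb | hb | hh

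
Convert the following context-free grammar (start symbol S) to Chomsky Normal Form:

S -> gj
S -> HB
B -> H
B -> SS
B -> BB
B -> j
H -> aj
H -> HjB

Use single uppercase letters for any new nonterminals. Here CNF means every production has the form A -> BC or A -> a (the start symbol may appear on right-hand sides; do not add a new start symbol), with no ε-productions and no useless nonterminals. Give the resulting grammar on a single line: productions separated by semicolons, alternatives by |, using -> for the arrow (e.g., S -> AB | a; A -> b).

S -> DA | HB; A -> j; B -> j | BB | CA | HE | SS; C -> a; D -> g; E -> AB; F -> AB; H -> CA | HF

No ε-productions.
After unit-elimination: S -> HB | gj; B -> j | BB | SS | aj | HjB; H -> aj | HjB.
TERM: introduce C -> a, D -> g, A -> j and substitute in every rule of length ≥2.
BIN: B -> HAB becomes B -> HE, E -> AB; H -> HAB becomes H -> HF, F -> AB.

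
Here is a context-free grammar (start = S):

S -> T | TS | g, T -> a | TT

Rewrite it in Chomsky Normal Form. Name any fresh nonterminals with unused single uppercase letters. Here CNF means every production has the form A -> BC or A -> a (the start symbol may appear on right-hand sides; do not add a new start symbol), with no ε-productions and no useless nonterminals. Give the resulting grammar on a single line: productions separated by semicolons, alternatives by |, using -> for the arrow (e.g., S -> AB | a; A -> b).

No ε-productions.
After unit-elimination: S -> a | g | TS | TT; T -> a | TT.

S -> a | g | TS | TT; T -> a | TT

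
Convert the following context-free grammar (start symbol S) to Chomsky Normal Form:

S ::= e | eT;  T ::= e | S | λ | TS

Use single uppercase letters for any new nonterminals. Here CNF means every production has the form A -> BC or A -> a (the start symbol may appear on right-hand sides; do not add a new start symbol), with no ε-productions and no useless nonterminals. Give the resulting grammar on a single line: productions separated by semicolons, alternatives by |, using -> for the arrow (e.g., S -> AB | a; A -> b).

S -> e | AT; A -> e; T -> e | AT | TS

Nullable: {T}; after ε-elimination: S -> e | eT; T -> S | e | TS.
After unit-elimination: S -> e | eT; T -> e | TS | eT.
TERM: introduce A -> e and substitute in every rule of length ≥2.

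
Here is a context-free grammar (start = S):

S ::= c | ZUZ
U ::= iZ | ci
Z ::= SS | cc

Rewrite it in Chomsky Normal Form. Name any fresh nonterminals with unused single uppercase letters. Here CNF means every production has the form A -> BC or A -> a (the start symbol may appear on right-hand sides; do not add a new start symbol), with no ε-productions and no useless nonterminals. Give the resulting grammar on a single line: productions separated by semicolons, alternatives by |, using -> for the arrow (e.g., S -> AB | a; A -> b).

S -> c | ZC; A -> c; B -> i; C -> UZ; U -> AB | BZ; Z -> AA | SS

No ε-productions.
No unit productions to eliminate.
TERM: introduce A -> c, B -> i and substitute in every rule of length ≥2.
BIN: S -> ZUZ becomes S -> ZC, C -> UZ.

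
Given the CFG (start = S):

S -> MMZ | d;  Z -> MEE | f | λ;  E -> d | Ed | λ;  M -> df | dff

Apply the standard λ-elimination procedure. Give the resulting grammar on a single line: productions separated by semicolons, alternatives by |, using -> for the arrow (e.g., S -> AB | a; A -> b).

S -> d | MM | MMZ; E -> d | Ed; M -> df | dff; Z -> M | f | ME | MEE

Nullable set: {E, Z}.
S -> MMZ: Z nullable, giving MM | MMZ.
Drop E -> λ.
E -> Ed: E nullable, giving Ed | d.
Drop Z -> λ.
Z -> MEE: E, E nullable, giving M | ME | MEE.
Unchanged (no nullable symbols): S -> d; E -> d; M -> df; M -> dff; Z -> f.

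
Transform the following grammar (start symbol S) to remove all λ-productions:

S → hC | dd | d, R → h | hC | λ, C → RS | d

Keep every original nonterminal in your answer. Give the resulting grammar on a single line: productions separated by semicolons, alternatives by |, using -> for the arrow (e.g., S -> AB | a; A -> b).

Nullable set: {R}.
C -> RS: R nullable, giving RS | S.
Drop R -> λ.
Unchanged (no nullable symbols): S -> d; S -> dd; S -> hC; C -> d; R -> h; R -> hC.

S -> d | dd | hC; C -> S | d | RS; R -> h | hC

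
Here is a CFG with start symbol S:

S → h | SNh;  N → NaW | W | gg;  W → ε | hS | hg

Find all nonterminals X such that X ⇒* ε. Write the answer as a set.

{N, W}

Directly nullable (have an ε-rule): {W}.
N is nullable via N -> W (every symbol on the right is already known nullable).
Not nullable: S — each has a terminal in every rule's right-hand side or depends on a non-nullable symbol.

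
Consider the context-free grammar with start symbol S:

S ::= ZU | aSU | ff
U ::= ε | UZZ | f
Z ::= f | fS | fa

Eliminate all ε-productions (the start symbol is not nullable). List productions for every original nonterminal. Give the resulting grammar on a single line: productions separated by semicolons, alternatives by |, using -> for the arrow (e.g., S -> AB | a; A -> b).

Nullable set: {U}.
S -> ZU: U nullable, giving Z | ZU.
S -> aSU: U nullable, giving aS | aSU.
Drop U -> ε.
U -> UZZ: U nullable, giving UZZ | ZZ.
Unchanged (no nullable symbols): S -> ff; U -> f; Z -> f; Z -> fS; Z -> fa.

S -> Z | ZU | aS | ff | aSU; U -> f | ZZ | UZZ; Z -> f | fS | fa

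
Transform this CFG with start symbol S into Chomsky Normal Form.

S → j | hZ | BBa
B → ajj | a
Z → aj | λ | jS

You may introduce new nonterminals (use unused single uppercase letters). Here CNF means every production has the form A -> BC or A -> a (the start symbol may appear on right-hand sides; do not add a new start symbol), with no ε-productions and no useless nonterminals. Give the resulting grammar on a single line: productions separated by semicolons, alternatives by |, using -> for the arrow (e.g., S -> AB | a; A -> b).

Nullable: {Z}; after ε-elimination: S -> h | j | hZ | BBa; B -> a | ajj; Z -> aj | jS.
No unit productions to eliminate.
TERM: introduce A -> a, D -> h, C -> j and substitute in every rule of length ≥2.
BIN: B -> ACC becomes B -> AE, E -> CC; S -> BBA becomes S -> BF, F -> BA.

S -> h | j | BF | DZ; A -> a; B -> a | AE; C -> j; D -> h; E -> CC; F -> BA; Z -> AC | CS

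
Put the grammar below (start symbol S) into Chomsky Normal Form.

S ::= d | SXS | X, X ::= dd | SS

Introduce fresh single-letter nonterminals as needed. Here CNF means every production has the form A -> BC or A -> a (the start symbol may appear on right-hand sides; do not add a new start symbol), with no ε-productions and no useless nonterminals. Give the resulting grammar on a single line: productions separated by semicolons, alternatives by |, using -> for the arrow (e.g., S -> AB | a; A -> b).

No ε-productions.
After unit-elimination: S -> d | SS | dd | SXS; X -> SS | dd.
TERM: introduce A -> d and substitute in every rule of length ≥2.
BIN: S -> SXS becomes S -> SB, B -> XS.

S -> d | AA | SB | SS; A -> d; B -> XS; X -> AA | SS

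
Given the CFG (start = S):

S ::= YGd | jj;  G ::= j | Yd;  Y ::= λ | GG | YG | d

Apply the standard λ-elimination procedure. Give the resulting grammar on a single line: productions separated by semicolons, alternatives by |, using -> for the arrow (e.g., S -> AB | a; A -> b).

S -> Gd | jj | YGd; G -> d | j | Yd; Y -> G | d | GG | YG

Nullable set: {Y}.
S -> YGd: Y nullable, giving Gd | YGd.
G -> Yd: Y nullable, giving Yd | d.
Drop Y -> λ.
Y -> YG: Y nullable, giving G | YG.
Unchanged (no nullable symbols): S -> jj; G -> j; Y -> GG; Y -> d.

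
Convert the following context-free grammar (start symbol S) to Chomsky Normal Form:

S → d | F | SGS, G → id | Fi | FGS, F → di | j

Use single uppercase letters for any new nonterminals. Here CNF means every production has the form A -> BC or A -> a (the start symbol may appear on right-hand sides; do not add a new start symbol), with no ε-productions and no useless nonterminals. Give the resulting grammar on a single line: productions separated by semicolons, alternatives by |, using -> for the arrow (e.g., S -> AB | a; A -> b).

No ε-productions.
After unit-elimination: S -> d | j | di | SGS; F -> j | di; G -> Fi | id | FGS.
TERM: introduce A -> d, B -> i and substitute in every rule of length ≥2.
BIN: G -> FGS becomes G -> FC, C -> GS; S -> SGS becomes S -> SD, D -> GS.

S -> d | j | AB | SD; A -> d; B -> i; C -> GS; D -> GS; F -> j | AB; G -> BA | FB | FC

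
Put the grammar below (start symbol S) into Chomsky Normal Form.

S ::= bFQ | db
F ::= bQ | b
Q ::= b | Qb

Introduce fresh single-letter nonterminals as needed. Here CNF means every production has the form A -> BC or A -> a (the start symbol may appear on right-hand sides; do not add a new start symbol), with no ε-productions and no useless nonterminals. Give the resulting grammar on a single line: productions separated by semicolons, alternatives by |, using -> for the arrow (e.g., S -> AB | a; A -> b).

No ε-productions.
No unit productions to eliminate.
TERM: introduce A -> b, B -> d and substitute in every rule of length ≥2.
BIN: S -> AFQ becomes S -> AC, C -> FQ.

S -> AC | BA; A -> b; B -> d; C -> FQ; F -> b | AQ; Q -> b | QA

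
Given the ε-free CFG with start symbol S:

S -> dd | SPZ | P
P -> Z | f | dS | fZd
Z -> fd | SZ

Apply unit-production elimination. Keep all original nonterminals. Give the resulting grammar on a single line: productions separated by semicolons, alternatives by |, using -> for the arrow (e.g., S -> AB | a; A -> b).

S -> f | SZ | dS | dd | fd | SPZ | fZd; P -> f | SZ | dS | fd | fZd; Z -> SZ | fd

Unit productions: P->Z, S->P.
Unit pairs (A ⇒* B via units): (P,Z), (S,P), (S,Z).
S: inherits non-unit rules of {P, S, Z} → SPZ | SZ | dS | dd | f | fZd | fd.
P: inherits non-unit rules of {P, Z} → SZ | dS | f | fZd | fd.
Z: inherits non-unit rules of {Z} → SZ | fd.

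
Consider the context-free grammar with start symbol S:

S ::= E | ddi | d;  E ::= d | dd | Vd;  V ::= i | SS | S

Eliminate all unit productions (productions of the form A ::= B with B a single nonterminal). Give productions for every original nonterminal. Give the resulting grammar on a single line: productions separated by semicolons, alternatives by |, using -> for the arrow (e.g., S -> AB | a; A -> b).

Unit productions: S->E, V->S.
Unit pairs (A ⇒* B via units): (S,E), (V,E), (V,S).
S: inherits non-unit rules of {E, S} → Vd | d | dd | ddi.
E: inherits non-unit rules of {E} → Vd | d | dd.
V: inherits non-unit rules of {E, S, V} → SS | Vd | d | dd | ddi | i.

S -> d | Vd | dd | ddi; E -> d | Vd | dd; V -> d | i | SS | Vd | dd | ddi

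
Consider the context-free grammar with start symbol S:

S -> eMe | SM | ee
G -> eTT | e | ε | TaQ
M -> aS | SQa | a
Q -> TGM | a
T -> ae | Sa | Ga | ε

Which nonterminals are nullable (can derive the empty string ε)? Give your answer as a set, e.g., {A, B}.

{G, T}

Directly nullable (have an ε-rule): {G, T}.
Not nullable: M, Q, S — each has a terminal in every rule's right-hand side or depends on a non-nullable symbol.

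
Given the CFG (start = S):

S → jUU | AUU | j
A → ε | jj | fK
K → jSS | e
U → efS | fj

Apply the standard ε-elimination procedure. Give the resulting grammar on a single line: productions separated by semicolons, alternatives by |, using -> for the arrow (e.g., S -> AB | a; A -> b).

Nullable set: {A}.
S -> AUU: A nullable, giving AUU | UU.
Drop A -> ε.
Unchanged (no nullable symbols): S -> j; S -> jUU; A -> fK; A -> jj; K -> e; K -> jSS; U -> efS; U -> fj.

S -> j | UU | AUU | jUU; A -> fK | jj; K -> e | jSS; U -> fj | efS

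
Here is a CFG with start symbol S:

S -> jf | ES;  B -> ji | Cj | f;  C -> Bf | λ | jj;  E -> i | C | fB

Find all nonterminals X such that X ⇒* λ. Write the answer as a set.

{C, E}

Directly nullable (have an ε-rule): {C}.
E is nullable via E -> C (every symbol on the right is already known nullable).
Not nullable: B, S — each has a terminal in every rule's right-hand side or depends on a non-nullable symbol.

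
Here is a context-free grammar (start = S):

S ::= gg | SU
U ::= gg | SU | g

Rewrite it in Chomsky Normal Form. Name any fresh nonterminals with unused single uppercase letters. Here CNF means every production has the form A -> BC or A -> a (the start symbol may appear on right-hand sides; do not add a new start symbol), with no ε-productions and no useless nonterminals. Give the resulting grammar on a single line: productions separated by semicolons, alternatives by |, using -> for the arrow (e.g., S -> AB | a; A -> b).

S -> AA | SU; A -> g; U -> g | AA | SU

No ε-productions.
No unit productions to eliminate.
TERM: introduce A -> g and substitute in every rule of length ≥2.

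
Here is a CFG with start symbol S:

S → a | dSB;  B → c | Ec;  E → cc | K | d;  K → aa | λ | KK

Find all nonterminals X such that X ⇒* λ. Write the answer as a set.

Directly nullable (have an ε-rule): {K}.
E is nullable via E -> K (every symbol on the right is already known nullable).
Not nullable: B, S — each has a terminal in every rule's right-hand side or depends on a non-nullable symbol.

{E, K}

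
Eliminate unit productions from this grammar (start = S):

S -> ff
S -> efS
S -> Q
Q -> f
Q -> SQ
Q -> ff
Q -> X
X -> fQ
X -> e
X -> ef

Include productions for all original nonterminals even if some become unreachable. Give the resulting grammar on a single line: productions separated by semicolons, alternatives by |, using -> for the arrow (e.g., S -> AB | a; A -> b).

S -> e | f | SQ | ef | fQ | ff | efS; Q -> e | f | SQ | ef | fQ | ff; X -> e | ef | fQ

Unit productions: Q->X, S->Q.
Unit pairs (A ⇒* B via units): (Q,X), (S,Q), (S,X).
S: inherits non-unit rules of {Q, S, X} → SQ | e | ef | efS | f | fQ | ff.
Q: inherits non-unit rules of {Q, X} → SQ | e | ef | f | fQ | ff.
X: inherits non-unit rules of {X} → e | ef | fQ.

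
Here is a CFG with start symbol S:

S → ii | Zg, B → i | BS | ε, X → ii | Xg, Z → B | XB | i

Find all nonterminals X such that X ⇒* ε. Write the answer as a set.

Directly nullable (have an ε-rule): {B}.
Z is nullable via Z -> B (every symbol on the right is already known nullable).
Not nullable: S, X — each has a terminal in every rule's right-hand side or depends on a non-nullable symbol.

{B, Z}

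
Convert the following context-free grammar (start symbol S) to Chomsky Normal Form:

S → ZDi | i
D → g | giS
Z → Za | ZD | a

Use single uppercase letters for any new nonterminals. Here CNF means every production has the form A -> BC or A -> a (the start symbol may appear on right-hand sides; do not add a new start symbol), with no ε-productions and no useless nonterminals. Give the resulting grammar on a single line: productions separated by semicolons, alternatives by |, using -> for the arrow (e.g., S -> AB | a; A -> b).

No ε-productions.
No unit productions to eliminate.
TERM: introduce C -> a, A -> g, B -> i and substitute in every rule of length ≥2.
BIN: D -> ABS becomes D -> AE, E -> BS; S -> ZDB becomes S -> ZF, F -> DB.

S -> i | ZF; A -> g; B -> i; C -> a; D -> g | AE; E -> BS; F -> DB; Z -> a | ZC | ZD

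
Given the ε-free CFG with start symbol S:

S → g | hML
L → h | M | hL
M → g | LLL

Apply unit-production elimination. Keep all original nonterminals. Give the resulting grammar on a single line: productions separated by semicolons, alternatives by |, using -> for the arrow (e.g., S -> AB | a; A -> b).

Unit productions: L->M.
Unit pairs (A ⇒* B via units): (L,M).
S: inherits non-unit rules of {S} → g | hML.
L: inherits non-unit rules of {L, M} → LLL | g | h | hL.
M: inherits non-unit rules of {M} → LLL | g.

S -> g | hML; L -> g | h | hL | LLL; M -> g | LLL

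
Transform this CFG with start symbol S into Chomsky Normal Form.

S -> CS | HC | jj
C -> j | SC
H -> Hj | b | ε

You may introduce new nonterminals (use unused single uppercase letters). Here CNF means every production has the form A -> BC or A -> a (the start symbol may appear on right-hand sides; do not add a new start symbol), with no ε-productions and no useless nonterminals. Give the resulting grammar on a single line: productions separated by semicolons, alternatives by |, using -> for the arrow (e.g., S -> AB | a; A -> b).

Nullable: {H}; after ε-elimination: S -> C | CS | HC | jj; C -> j | SC; H -> b | j | Hj.
After unit-elimination: S -> j | CS | HC | SC | jj; C -> j | SC; H -> b | j | Hj.
TERM: introduce A -> j and substitute in every rule of length ≥2.

S -> j | AA | CS | HC | SC; A -> j; C -> j | SC; H -> b | j | HA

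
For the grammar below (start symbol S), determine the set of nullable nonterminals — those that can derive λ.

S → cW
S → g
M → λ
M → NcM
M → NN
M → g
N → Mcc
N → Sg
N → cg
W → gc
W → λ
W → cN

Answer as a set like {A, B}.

Directly nullable (have an ε-rule): {M, W}.
Not nullable: N, S — each has a terminal in every rule's right-hand side or depends on a non-nullable symbol.

{M, W}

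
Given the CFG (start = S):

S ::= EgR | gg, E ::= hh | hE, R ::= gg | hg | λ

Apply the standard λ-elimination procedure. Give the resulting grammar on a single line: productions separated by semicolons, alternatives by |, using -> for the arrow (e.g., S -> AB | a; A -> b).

S -> Eg | gg | EgR; E -> hE | hh; R -> gg | hg

Nullable set: {R}.
S -> EgR: R nullable, giving Eg | EgR.
Drop R -> λ.
Unchanged (no nullable symbols): S -> gg; E -> hE; E -> hh; R -> gg; R -> hg.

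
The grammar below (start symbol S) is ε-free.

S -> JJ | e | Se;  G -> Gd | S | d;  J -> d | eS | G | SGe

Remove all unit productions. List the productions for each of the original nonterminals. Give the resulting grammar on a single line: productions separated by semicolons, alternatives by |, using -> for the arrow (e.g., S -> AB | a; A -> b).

S -> e | JJ | Se; G -> d | e | Gd | JJ | Se; J -> d | e | Gd | JJ | Se | eS | SGe

Unit productions: G->S, J->G.
Unit pairs (A ⇒* B via units): (G,S), (J,G), (J,S).
S: inherits non-unit rules of {S} → JJ | Se | e.
G: inherits non-unit rules of {G, S} → Gd | JJ | Se | d | e.
J: inherits non-unit rules of {G, J, S} → Gd | JJ | SGe | Se | d | e | eS.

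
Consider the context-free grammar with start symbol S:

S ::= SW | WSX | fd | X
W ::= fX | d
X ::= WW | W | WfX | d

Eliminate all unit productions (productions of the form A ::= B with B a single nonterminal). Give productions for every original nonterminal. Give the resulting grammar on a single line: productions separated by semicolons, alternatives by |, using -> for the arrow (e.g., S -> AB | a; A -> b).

Unit productions: S->X, X->W.
Unit pairs (A ⇒* B via units): (S,W), (S,X), (X,W).
S: inherits non-unit rules of {S, W, X} → SW | WSX | WW | WfX | d | fX | fd.
W: inherits non-unit rules of {W} → d | fX.
X: inherits non-unit rules of {W, X} → WW | WfX | d | fX.

S -> d | SW | WW | fX | fd | WSX | WfX; W -> d | fX; X -> d | WW | fX | WfX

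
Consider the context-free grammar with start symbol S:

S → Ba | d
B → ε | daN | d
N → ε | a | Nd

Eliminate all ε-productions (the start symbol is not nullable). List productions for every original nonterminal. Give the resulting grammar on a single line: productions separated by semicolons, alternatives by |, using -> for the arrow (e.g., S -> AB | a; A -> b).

Nullable set: {B, N}.
S -> Ba: B nullable, giving Ba | a.
Drop B -> ε.
B -> daN: N nullable, giving da | daN.
Drop N -> ε.
N -> Nd: N nullable, giving Nd | d.
Unchanged (no nullable symbols): S -> d; B -> d; N -> a.

S -> a | d | Ba; B -> d | da | daN; N -> a | d | Nd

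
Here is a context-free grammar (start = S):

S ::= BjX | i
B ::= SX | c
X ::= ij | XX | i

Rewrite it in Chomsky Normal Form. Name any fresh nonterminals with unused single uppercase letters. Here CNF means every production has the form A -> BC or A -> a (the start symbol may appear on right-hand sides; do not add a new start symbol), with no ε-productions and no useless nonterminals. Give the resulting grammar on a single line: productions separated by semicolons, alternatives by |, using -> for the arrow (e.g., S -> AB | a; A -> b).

S -> i | BD; A -> j; B -> c | SX; C -> i; D -> AX; X -> i | CA | XX

No ε-productions.
No unit productions to eliminate.
TERM: introduce C -> i, A -> j and substitute in every rule of length ≥2.
BIN: S -> BAX becomes S -> BD, D -> AX.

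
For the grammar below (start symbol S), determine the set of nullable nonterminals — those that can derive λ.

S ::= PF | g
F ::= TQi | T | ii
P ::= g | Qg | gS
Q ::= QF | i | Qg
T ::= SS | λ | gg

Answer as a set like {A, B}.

{F, T}

Directly nullable (have an ε-rule): {T}.
F is nullable via F -> T (every symbol on the right is already known nullable).
Not nullable: P, Q, S — each has a terminal in every rule's right-hand side or depends on a non-nullable symbol.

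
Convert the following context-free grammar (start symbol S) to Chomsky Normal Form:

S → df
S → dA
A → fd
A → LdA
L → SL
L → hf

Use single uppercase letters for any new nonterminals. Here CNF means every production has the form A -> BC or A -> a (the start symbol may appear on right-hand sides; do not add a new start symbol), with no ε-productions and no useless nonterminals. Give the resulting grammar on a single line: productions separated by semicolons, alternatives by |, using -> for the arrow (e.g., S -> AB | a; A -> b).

S -> BA | BC; A -> CB | LE; B -> d; C -> f; D -> h; E -> BA; L -> DC | SL

No ε-productions.
No unit productions to eliminate.
TERM: introduce B -> d, C -> f, D -> h and substitute in every rule of length ≥2.
BIN: A -> LBA becomes A -> LE, E -> BA.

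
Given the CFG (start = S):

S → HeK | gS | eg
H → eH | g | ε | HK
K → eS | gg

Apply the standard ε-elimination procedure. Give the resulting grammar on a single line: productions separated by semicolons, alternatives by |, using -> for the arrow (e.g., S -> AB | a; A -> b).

Nullable set: {H}.
S -> HeK: H nullable, giving HeK | eK.
Drop H -> ε.
H -> HK: H nullable, giving HK | K.
H -> eH: H nullable, giving e | eH.
Unchanged (no nullable symbols): S -> eg; S -> gS; H -> g; K -> eS; K -> gg.

S -> eK | eg | gS | HeK; H -> K | e | g | HK | eH; K -> eS | gg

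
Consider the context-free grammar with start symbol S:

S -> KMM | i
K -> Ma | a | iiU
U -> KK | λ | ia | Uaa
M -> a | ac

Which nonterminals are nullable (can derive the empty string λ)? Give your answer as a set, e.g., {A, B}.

{U}

Directly nullable (have an ε-rule): {U}.
Not nullable: K, M, S — each has a terminal in every rule's right-hand side or depends on a non-nullable symbol.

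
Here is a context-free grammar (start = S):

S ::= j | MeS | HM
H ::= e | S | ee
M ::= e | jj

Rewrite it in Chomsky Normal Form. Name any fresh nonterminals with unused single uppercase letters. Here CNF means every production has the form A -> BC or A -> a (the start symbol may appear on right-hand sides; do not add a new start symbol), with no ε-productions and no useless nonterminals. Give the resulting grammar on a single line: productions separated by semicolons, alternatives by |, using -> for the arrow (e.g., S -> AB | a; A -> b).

S -> j | HM | MD; A -> e; B -> j; C -> AS; D -> AS; H -> e | j | AA | HM | MC; M -> e | BB

No ε-productions.
After unit-elimination: S -> j | HM | MeS; H -> e | j | HM | ee | MeS; M -> e | jj.
TERM: introduce A -> e, B -> j and substitute in every rule of length ≥2.
BIN: H -> MAS becomes H -> MC, C -> AS; S -> MAS becomes S -> MD, D -> AS.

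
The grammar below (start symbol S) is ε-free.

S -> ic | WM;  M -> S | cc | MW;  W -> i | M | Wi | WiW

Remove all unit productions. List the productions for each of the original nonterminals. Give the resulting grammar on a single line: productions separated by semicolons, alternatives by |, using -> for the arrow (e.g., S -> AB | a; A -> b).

Unit productions: M->S, W->M.
Unit pairs (A ⇒* B via units): (M,S), (W,M), (W,S).
S: inherits non-unit rules of {S} → WM | ic.
M: inherits non-unit rules of {M, S} → MW | WM | cc | ic.
W: inherits non-unit rules of {M, S, W} → MW | WM | Wi | WiW | cc | i | ic.

S -> WM | ic; M -> MW | WM | cc | ic; W -> i | MW | WM | Wi | cc | ic | WiW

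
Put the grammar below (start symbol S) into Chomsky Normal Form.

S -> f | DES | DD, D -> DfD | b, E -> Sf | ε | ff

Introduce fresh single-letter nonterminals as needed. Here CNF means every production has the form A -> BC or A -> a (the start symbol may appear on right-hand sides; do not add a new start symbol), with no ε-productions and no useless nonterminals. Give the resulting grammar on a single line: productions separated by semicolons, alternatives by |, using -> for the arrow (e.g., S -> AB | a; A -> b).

S -> f | DC | DD | DS; A -> f; B -> AD; C -> ES; D -> b | DB; E -> AA | SA

Nullable: {E}; after ε-elimination: S -> f | DD | DS | DES; D -> b | DfD; E -> Sf | ff.
No unit productions to eliminate.
TERM: introduce A -> f and substitute in every rule of length ≥2.
BIN: D -> DAD becomes D -> DB, B -> AD; S -> DES becomes S -> DC, C -> ES.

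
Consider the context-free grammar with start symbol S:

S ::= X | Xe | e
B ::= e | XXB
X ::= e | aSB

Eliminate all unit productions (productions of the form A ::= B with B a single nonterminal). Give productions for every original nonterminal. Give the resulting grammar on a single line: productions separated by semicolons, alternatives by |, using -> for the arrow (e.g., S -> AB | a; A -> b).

S -> e | Xe | aSB; B -> e | XXB; X -> e | aSB

Unit productions: S->X.
Unit pairs (A ⇒* B via units): (S,X).
S: inherits non-unit rules of {S, X} → Xe | aSB | e.
B: inherits non-unit rules of {B} → XXB | e.
X: inherits non-unit rules of {X} → aSB | e.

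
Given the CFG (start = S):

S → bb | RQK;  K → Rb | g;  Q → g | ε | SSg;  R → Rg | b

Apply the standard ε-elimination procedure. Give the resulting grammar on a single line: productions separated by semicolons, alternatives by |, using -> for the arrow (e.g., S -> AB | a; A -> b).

Nullable set: {Q}.
S -> RQK: Q nullable, giving RK | RQK.
Drop Q -> ε.
Unchanged (no nullable symbols): S -> bb; K -> Rb; K -> g; Q -> SSg; Q -> g; R -> Rg; R -> b.

S -> RK | bb | RQK; K -> g | Rb; Q -> g | SSg; R -> b | Rg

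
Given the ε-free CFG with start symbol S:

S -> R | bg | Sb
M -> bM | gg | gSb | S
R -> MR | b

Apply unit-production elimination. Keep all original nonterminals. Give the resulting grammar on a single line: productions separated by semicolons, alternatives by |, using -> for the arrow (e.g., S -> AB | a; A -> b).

Unit productions: M->S, S->R.
Unit pairs (A ⇒* B via units): (M,R), (M,S), (S,R).
S: inherits non-unit rules of {R, S} → MR | Sb | b | bg.
M: inherits non-unit rules of {M, R, S} → MR | Sb | b | bM | bg | gSb | gg.
R: inherits non-unit rules of {R} → MR | b.

S -> b | MR | Sb | bg; M -> b | MR | Sb | bM | bg | gg | gSb; R -> b | MR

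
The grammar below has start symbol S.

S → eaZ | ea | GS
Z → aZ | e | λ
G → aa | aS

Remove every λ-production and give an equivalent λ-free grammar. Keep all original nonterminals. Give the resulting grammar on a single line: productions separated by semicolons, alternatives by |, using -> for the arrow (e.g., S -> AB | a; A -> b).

S -> GS | ea | eaZ; G -> aS | aa; Z -> a | e | aZ

Nullable set: {Z}.
S -> eaZ: Z nullable, giving ea | eaZ.
Drop Z -> λ.
Z -> aZ: Z nullable, giving a | aZ.
Unchanged (no nullable symbols): S -> GS; S -> ea; G -> aS; G -> aa; Z -> e.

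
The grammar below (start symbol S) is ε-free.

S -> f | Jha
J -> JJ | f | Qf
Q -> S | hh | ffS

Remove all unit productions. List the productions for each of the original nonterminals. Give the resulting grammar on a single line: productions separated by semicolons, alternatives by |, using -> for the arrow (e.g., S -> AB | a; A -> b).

Unit productions: Q->S.
Unit pairs (A ⇒* B via units): (Q,S).
S: inherits non-unit rules of {S} → Jha | f.
J: inherits non-unit rules of {J} → JJ | Qf | f.
Q: inherits non-unit rules of {Q, S} → Jha | f | ffS | hh.

S -> f | Jha; J -> f | JJ | Qf; Q -> f | hh | Jha | ffS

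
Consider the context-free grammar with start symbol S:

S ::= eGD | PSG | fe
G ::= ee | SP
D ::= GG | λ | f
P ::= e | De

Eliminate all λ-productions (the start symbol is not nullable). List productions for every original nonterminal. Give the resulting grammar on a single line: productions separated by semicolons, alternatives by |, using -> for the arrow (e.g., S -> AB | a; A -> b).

S -> eG | fe | PSG | eGD; D -> f | GG; G -> SP | ee; P -> e | De

Nullable set: {D}.
S -> eGD: D nullable, giving eG | eGD.
Drop D -> λ.
P -> De: D nullable, giving De | e.
Unchanged (no nullable symbols): S -> PSG; S -> fe; D -> GG; D -> f; G -> SP; G -> ee; P -> e.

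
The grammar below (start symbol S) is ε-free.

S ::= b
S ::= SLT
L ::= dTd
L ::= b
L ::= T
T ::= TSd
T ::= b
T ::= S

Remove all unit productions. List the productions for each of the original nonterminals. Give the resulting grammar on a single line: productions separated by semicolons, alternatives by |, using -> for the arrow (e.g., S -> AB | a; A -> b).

S -> b | SLT; L -> b | SLT | TSd | dTd; T -> b | SLT | TSd

Unit productions: L->T, T->S.
Unit pairs (A ⇒* B via units): (L,S), (L,T), (T,S).
S: inherits non-unit rules of {S} → SLT | b.
L: inherits non-unit rules of {L, S, T} → SLT | TSd | b | dTd.
T: inherits non-unit rules of {S, T} → SLT | TSd | b.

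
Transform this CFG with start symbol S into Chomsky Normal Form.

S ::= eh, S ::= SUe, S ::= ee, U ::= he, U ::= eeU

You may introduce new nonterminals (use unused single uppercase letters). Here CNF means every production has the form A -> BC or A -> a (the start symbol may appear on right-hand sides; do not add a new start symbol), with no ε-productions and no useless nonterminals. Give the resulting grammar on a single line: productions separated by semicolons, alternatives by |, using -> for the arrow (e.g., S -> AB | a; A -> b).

S -> AA | AB | SC; A -> e; B -> h; C -> UA; D -> AU; U -> AD | BA

No ε-productions.
No unit productions to eliminate.
TERM: introduce A -> e, B -> h and substitute in every rule of length ≥2.
BIN: S -> SUA becomes S -> SC, C -> UA; U -> AAU becomes U -> AD, D -> AU.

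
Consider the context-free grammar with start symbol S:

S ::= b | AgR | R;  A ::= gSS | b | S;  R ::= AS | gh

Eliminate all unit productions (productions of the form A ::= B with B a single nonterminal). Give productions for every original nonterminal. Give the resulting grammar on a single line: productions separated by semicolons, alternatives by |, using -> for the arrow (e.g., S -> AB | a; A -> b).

Unit productions: A->S, S->R.
Unit pairs (A ⇒* B via units): (A,R), (A,S), (S,R).
S: inherits non-unit rules of {R, S} → AS | AgR | b | gh.
A: inherits non-unit rules of {A, R, S} → AS | AgR | b | gSS | gh.
R: inherits non-unit rules of {R} → AS | gh.

S -> b | AS | gh | AgR; A -> b | AS | gh | AgR | gSS; R -> AS | gh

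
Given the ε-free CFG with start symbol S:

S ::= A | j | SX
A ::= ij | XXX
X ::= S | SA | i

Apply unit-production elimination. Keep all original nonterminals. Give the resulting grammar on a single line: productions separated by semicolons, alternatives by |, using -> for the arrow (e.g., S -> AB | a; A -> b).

S -> j | SX | ij | XXX; A -> ij | XXX; X -> i | j | SA | SX | ij | XXX

Unit productions: S->A, X->S.
Unit pairs (A ⇒* B via units): (S,A), (X,A), (X,S).
S: inherits non-unit rules of {A, S} → SX | XXX | ij | j.
A: inherits non-unit rules of {A} → XXX | ij.
X: inherits non-unit rules of {A, S, X} → SA | SX | XXX | i | ij | j.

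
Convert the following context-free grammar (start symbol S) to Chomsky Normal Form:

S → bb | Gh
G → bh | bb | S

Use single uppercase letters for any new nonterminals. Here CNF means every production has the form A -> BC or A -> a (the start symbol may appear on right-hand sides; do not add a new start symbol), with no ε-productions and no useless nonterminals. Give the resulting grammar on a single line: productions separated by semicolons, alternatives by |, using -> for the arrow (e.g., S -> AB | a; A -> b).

S -> BB | GA; A -> h; B -> b; G -> BA | BB | GA

No ε-productions.
After unit-elimination: S -> Gh | bb; G -> Gh | bb | bh.
TERM: introduce B -> b, A -> h and substitute in every rule of length ≥2.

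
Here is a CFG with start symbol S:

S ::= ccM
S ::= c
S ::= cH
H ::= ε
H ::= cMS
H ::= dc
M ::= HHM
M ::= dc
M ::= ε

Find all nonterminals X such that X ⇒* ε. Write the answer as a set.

Directly nullable (have an ε-rule): {H, M}.
Not nullable: S — each has a terminal in every rule's right-hand side or depends on a non-nullable symbol.

{H, M}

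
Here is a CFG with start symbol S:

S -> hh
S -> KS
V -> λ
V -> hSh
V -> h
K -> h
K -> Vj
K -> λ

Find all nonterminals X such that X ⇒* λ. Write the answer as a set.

Directly nullable (have an ε-rule): {K, V}.
Not nullable: S — each has a terminal in every rule's right-hand side or depends on a non-nullable symbol.

{K, V}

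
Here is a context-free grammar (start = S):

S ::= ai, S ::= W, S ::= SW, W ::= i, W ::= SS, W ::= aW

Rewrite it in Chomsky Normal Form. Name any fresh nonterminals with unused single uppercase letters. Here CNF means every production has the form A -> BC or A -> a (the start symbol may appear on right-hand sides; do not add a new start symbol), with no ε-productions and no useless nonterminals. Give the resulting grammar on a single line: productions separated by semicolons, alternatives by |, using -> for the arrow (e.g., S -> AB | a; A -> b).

No ε-productions.
After unit-elimination: S -> i | SS | SW | aW | ai; W -> i | SS | aW.
TERM: introduce A -> a, B -> i and substitute in every rule of length ≥2.

S -> i | AB | AW | SS | SW; A -> a; B -> i; W -> i | AW | SS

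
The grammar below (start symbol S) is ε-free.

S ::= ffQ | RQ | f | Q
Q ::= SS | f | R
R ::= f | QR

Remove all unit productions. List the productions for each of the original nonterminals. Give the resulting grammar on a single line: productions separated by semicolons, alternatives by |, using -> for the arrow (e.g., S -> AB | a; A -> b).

S -> f | QR | RQ | SS | ffQ; Q -> f | QR | SS; R -> f | QR

Unit productions: Q->R, S->Q.
Unit pairs (A ⇒* B via units): (Q,R), (S,Q), (S,R).
S: inherits non-unit rules of {Q, R, S} → QR | RQ | SS | f | ffQ.
Q: inherits non-unit rules of {Q, R} → QR | SS | f.
R: inherits non-unit rules of {R} → QR | f.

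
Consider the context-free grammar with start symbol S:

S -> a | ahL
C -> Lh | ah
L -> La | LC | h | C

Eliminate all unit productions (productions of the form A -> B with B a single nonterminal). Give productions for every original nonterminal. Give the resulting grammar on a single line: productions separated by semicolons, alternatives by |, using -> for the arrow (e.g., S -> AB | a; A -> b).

Unit productions: L->C.
Unit pairs (A ⇒* B via units): (L,C).
S: inherits non-unit rules of {S} → a | ahL.
C: inherits non-unit rules of {C} → Lh | ah.
L: inherits non-unit rules of {C, L} → LC | La | Lh | ah | h.

S -> a | ahL; C -> Lh | ah; L -> h | LC | La | Lh | ah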